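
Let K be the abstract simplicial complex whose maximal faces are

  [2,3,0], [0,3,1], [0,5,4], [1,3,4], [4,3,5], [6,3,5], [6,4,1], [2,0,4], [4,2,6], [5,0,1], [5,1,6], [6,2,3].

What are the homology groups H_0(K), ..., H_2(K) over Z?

H_0 = Z,  H_1 = Z/2,  H_2 = 0.

K has 7 vertices, 18 edges, 12 triangles.
rank ∂_0 = 0, rank ∂_1 = 6 ⇒ b_0 = 7 − 0 − 6 = 1; all invariant factors of ∂_1 are 1 so no torsion. So H_0 = Z.
rank ∂_1 = 6, rank ∂_2 = 12 ⇒ b_1 = 18 − 6 − 12 = 0; ∂_2 has invariant factor(s) [2] giving torsion. So H_1 = Z/2.
rank ∂_2 = 12, rank ∂_3 = 0 ⇒ b_2 = 12 − 12 − 0 = 0. So H_2 = 0.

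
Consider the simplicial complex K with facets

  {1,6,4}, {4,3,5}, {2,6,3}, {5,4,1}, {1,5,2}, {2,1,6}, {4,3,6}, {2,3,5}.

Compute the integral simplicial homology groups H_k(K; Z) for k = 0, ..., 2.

H_0 = Z,  H_1 = 0,  H_2 = Z.

Order the vertices as 1 < 2 < 3 < 4 < 5 < 6. Listing each simplex with vertices in this order, K has dimension 2 with simplices:

  0-simplices (6): [1], [2], [3], [4], [5], [6]
  1-simplices (12): [1,2], [1,4], [1,5], [1,6], [2,3], [2,5], [2,6], [3,4], [3,5], [3,6], [4,5], [4,6]
  2-simplices (8): [1,2,5], [1,2,6], [1,4,5], [1,4,6], [2,3,5], [2,3,6], [3,4,5], [3,4,6]

Hence C_0 ≅ Z^6, C_1 ≅ Z^12, C_2 ≅ Z^8.

The boundary map ∂_1: C_1 → C_0 maps an edge to its endpoints' difference, ∂[p,q] = q − p.
The 6×12 boundary matrix has rank 5 and Smith normal form diag(1,1,1,1,1).

The boundary map ∂_2: C_2 → C_1 acts by ∂[p,q,r] = [q,r] − [p,r] + [p,q]. For instance
  ∂[3,4,6] = [4,6] − [3,6] + [3,4],
  ∂[2,3,6] = [3,6] − [2,6] + [2,3].
The 12×8 boundary matrix has rank 7 and Smith normal form diag(1,1,1,1,1,1,1).

Reading off H_k = ker ∂_k / im ∂_{k+1}:

  H_0: rank C_0 − rank ∂_1 = 6 − 5 = 1, and the invariant factors of ∂_1 are all 1, so H_0 = Z.
  H_1: rank ker ∂_1 − rank ∂_2 = (12 − 5) − 7 = 0, and the invariant factors of ∂_2 are all 1, so H_1 = 0.
  H_2: rank ker ∂_2 − rank ∂_3 = (8 − 7) − 0 = 1, and there is no ∂_3, so H_2 = Z.

As a check, the Euler characteristic is 6 − 12 + 8 = 2, which agrees with 1 − 0 + 1 = 2.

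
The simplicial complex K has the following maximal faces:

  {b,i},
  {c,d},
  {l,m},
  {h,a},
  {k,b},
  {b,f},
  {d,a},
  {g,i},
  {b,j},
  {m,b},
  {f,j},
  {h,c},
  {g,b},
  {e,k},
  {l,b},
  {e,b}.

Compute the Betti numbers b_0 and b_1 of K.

b_0 = 2, b_1 = 5.

Take the total order a < b < c < d < e < f < g < h < i < j < k < l < m on the vertex set. Then K (dimension 1) consists of the simplices:

  0-simplices (13): a, b, c, d, e, f, g, h, i, j, k, l, m
  1-simplices (16): ad, ah, be, bf, bg, bi, bj, bk, bl, bm, cd, ch, ek, fj, gi, lm

so the chain groups are C_0 ≅ Z^13, C_1 ≅ Z^16.

The boundary map ∂_1: C_1 → C_0 sends each edge [p,q] (with p < q) to q − p.
As a 13×16 matrix over Z this has rank 11, with invariant factors (1,1,1,1,1,1,1,1,1,1,1).

From H_k ≅ ker(∂_k) / im(∂_{k+1}) we obtain:

  H_0: rank C_0 − rank ∂_1 = 13 − 11 = 2, and the invariant factors of ∂_1 are all 1, so H_0 ≅ Z^2.
  H_1: rank ker ∂_1 − rank ∂_2 = (16 − 11) − 0 = 5, and there is no ∂_2, so H_1 ≅ Z^5.

Hence the Betti numbers are b_0 = 2, b_1 = 5.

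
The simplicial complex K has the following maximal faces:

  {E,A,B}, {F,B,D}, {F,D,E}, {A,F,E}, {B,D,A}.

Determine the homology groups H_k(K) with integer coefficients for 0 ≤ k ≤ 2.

Order the vertices as A < B < D < E < F. Listing each simplex with vertices in this order, K has dimension 2 with simplices:

  0-simplices (5): A, B, D, E, F
  1-simplices (10): AB, AD, AE, AF, BD, BE, BF, DE, DF, EF
  2-simplices (5): ABD, ABE, AEF, BDF, DEF

Hence C_0 ≅ Z^5, C_1 ≅ Z^10, C_2 ≅ Z^5.

The boundary map ∂_1: C_1 → C_0 is given by ∂[p,q] = [q] − [p]. For instance
  ∂AB = B − A.
This gives a 5×10 integer matrix of rank 4; reducing to Smith normal form yields diagonal entries (1,1,1,1).

Boundary ∂_2: C_2 → C_1 maps a triangle to the signed sum of its edges. For instance
  ∂DEF = EF − DF + DE,
  ∂ABD = BD − AD + AB.
This gives a 10×5 integer matrix of rank 5; reducing to Smith normal form yields diagonal entries (1,1,1,1,1).

Computing H_k = (kernel of ∂_k) / (image of ∂_{k+1}):

  H_0: rank C_0 − rank ∂_1 = 5 − 4 = 1, and the invariant factors of ∂_1 are all 1, so H_0 ≅ Z.
  H_1: rank ker ∂_1 − rank ∂_2 = (10 − 4) − 5 = 1, and the invariant factors of ∂_2 are all 1, so H_1 ≅ Z.
  H_2: rank ker ∂_2 − rank ∂_3 = (5 − 5) − 0 = 0, and there is no ∂_3, so H_2 ≅ 0.

H_0 ≅ Z,  H_1 ≅ Z,  H_2 = 0.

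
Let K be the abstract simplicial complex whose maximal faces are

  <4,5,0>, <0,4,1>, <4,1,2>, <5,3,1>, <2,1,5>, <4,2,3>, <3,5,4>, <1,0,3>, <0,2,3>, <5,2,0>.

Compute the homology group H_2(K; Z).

H_2 ≅ 0.

Take the total order 0 < 1 < 2 < 3 < 4 < 5 on the vertex set. Then K (dimension 2) consists of the simplices:

  0-simplices (6): [0], [1], [2], [3], [4], [5]
  1-simplices (15): [0,1], [0,2], [0,3], [0,4], [0,5], [1,2], [1,3], [1,4], [1,5], [2,3], [2,4], [2,5], [3,4], [3,5], [4,5]
  2-simplices (10): [0,1,3], [0,1,4], [0,2,3], [0,2,5], [0,4,5], [1,2,4], [1,2,5], [1,3,5], [2,3,4], [3,4,5]

so the chain groups are C_0 ≅ Z^6, C_1 ≅ Z^15, C_2 ≅ Z^10.

Boundary ∂_1: C_1 → C_0 maps an edge to its endpoints' difference, ∂[p,q] = q − p.
The 6×15 boundary matrix has rank 5 and Smith normal form diag(1,1,1,1,1).

The boundary map ∂_2: C_2 → C_1 sends each 2-simplex [p,q,r] to [q,r] − [p,r] + [p,q]. For instance
  ∂[0,2,3] = [2,3] − [0,3] + [0,2],
  ∂[1,3,5] = [3,5] − [1,5] + [1,3].
The resulting 15×10 matrix has rank 10, and its Smith normal form has invariant factors (1,1,1,1,1,1,1,1,1,2).

Now H_k = ker ∂_k / im ∂_{k+1}, so:

  H_2: rank ker ∂_2 − rank ∂_3 = (10 − 10) − 0 = 0, and there is no ∂_3, so H_2 = 0.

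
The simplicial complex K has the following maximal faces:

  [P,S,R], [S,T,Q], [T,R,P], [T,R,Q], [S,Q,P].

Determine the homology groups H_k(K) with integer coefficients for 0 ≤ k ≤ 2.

Order the vertices as P < Q < R < S < T. Listing each simplex with vertices in this order, K has dimension 2 with simplices:

  0-simplices (5): P, Q, R, S, T
  1-simplices (10): PQ, PR, PS, PT, QR, QS, QT, RS, RT, ST
  2-simplices (5): PQS, PRS, PRT, QRT, QST

so the chain groups are C_0 ≅ Z^5, C_1 ≅ Z^10, C_2 ≅ Z^5.

The boundary map ∂_1: C_1 → C_0 maps an edge to its endpoints' difference, ∂[p,q] = q − p. For instance
  ∂PS = S − P.
As a 5×10 matrix over Z this has rank 4, with invariant factors (1,1,1,1).

∂_2: C_2 → C_1 acts by ∂[p,q,r] = [q,r] − [p,r] + [p,q]. For instance
  ∂PRS = RS − PS + PR,
  ∂QRT = RT − QT + QR.
The 10×5 boundary matrix has rank 5 and Smith normal form diag(1,1,1,1,1).

Reading off H_k = ker ∂_k / im ∂_{k+1}:

  H_0: rank C_0 − rank ∂_1 = 5 − 4 = 1, and the invariant factors of ∂_1 are all 1, so H_0 = Z.
  H_1: rank ker ∂_1 − rank ∂_2 = (10 − 4) − 5 = 1, and the invariant factors of ∂_2 are all 1, so H_1 = Z.
  H_2: rank ker ∂_2 − rank ∂_3 = (5 − 5) − 0 = 0, and there is no ∂_3, so H_2 = 0.

H_0 ≅ Z,  H_1 ≅ Z,  H_2 = 0.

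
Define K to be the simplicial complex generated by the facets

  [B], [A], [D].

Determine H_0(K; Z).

Fix the vertex order A < B < D and write every simplex with vertices in increasing order. Then dim K = 0 and the simplices of K are:

  0-simplices (3): A, B, D

giving chain groups C_0 ≅ Z^3.

Now H_k = ker ∂_k / im ∂_{k+1}, so:

  H_0: rank C_0 − rank ∂_1 = 3 − 0 = 3, and there is no ∂_1, so H_0 = Z^3.

H_0 ≅ Z^3.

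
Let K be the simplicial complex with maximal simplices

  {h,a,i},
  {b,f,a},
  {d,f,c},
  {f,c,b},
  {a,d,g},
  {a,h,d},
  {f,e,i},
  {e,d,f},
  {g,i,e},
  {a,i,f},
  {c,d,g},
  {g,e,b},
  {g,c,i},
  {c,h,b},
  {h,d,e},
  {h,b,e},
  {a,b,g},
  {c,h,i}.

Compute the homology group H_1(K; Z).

H_1 ≅ Z^2.

We work with the vertex ordering a < b < c < d < e < f < g < h < i. The simplices of K, each written with vertices in increasing order, are:

  0-simplices (9): a, b, c, d, e, f, g, h, i
  1-simplices (27): ab, ad, af, ag, ah, ai, bc, be, bf, bg, bh, cd, cf, cg, ch, ci, de, df, dg, dh, ef, eg, eh, ei, fi, gi, hi
  2-simplices (18): abf, abg, adg, adh, afi, ahi, bcf, bch, beg, beh, cdf, cdg, cgi, chi, def, deh, efi, egi

Hence C_0 ≅ Z^9, C_1 ≅ Z^27, C_2 ≅ Z^18.

Boundary ∂_1: C_1 → C_0 is given by ∂[p,q] = [q] − [p]. For instance
  ∂ah = h − a.
This gives a 9×27 integer matrix of rank 8; reducing to Smith normal form yields diagonal entries (1,1,1,1,1,1,1,1).

Boundary ∂_2: C_2 → C_1 maps a triangle to the signed sum of its edges. For instance
  ∂abf = bf − af + ab,
  ∂chi = hi − ci + ch.
As a 27×18 matrix over Z this has rank 17, with invariant factors (1,1,1,1,1,1,1,1,1,1,1,1,1,1,1,1,1).

Computing H_k = (kernel of ∂_k) / (image of ∂_{k+1}):

  H_1: rank ker ∂_1 − rank ∂_2 = (27 − 8) − 17 = 2, and the invariant factors of ∂_2 are all 1, so H_1 ≅ Z^2.

(K is a triangulation of the torus T^2.)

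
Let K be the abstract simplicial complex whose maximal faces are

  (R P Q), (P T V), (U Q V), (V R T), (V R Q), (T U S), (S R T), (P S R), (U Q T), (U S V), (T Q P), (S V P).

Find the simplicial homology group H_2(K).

Fix the vertex order P < Q < R < S < T < U < V and write every simplex with vertices in increasing order. Then dim K = 2 and the simplices of K are:

  0-simplices (7): P, Q, R, S, T, U, V
  1-simplices (18): PQ, PR, PS, PT, PV, QR, QT, QU, QV, RS, RT, RV, ST, SU, SV, TU, TV, UV
  2-simplices (12): PQR, PQT, PRS, PSV, PTV, QRV, QTU, QUV, RST, RTV, STU, SUV

Hence C_0 ≅ Z^7, C_1 ≅ Z^18, C_2 ≅ Z^12.

Boundary ∂_1: C_1 → C_0 maps an edge to its endpoints' difference, ∂[p,q] = q − p.
As a 7×18 matrix over Z this has rank 6, with invariant factors (1,1,1,1,1,1).

∂_2: C_2 → C_1 acts by ∂[p,q,r] = [q,r] − [p,r] + [p,q]. For instance
  ∂PTV = TV − PV + PT,
  ∂QTU = TU − QU + QT.
This gives a 18×12 integer matrix of rank 12; reducing to Smith normal form yields diagonal entries (1,1,1,1,1,1,1,1,1,1,1,2).

Now H_k = ker ∂_k / im ∂_{k+1}, so:

  H_2: rank ker ∂_2 − rank ∂_3 = (12 − 12) − 0 = 0, and there is no ∂_3, so H_2 ≅ 0.

H_2 ≅ 0.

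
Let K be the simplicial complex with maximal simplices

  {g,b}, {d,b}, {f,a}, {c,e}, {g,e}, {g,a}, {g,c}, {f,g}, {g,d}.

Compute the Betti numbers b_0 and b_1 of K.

We work with the vertex ordering a < b < c < d < e < f < g. The simplices of K, each written with vertices in increasing order, are:

  0-simplices (7): a, b, c, d, e, f, g
  1-simplices (9): af, ag, bd, bg, ce, cg, dg, eg, fg

giving chain groups C_0 ≅ Z^7, C_1 ≅ Z^9.

The boundary map ∂_1: C_1 → C_0 maps an edge to its endpoints' difference, ∂[p,q] = q − p.
As a 7×9 matrix over Z this has rank 6, with invariant factors (1,1,1,1,1,1).

From H_k ≅ ker(∂_k) / im(∂_{k+1}) we obtain:

  H_0: rank C_0 − rank ∂_1 = 7 − 6 = 1, and the invariant factors of ∂_1 are all 1, so H_0 ≅ Z.
  H_1: rank ker ∂_1 − rank ∂_2 = (9 − 6) − 0 = 3, and there is no ∂_2, so H_1 ≅ Z^3.

As a check, the Euler characteristic is 7 − 9 = -2, which agrees with 1 − 3 = -2.
(K is a triangulation of a wedge of 3 circles.)

Hence the Betti numbers are b_0 = 1, b_1 = 3.

b_0 = 1, b_1 = 3.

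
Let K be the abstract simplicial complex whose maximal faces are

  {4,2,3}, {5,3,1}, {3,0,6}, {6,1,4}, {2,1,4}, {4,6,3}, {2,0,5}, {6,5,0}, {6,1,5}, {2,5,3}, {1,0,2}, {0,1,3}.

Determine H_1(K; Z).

H_1 = Z/2Z.

We work with the vertex ordering 0 < 1 < 2 < 3 < 4 < 5 < 6. The simplices of K, each written with vertices in increasing order, are:

  0-simplices (7): [0], [1], [2], [3], [4], [5], [6]
  1-simplices (18): [0,1], [0,2], [0,3], [0,5], [0,6], [1,2], [1,3], [1,4], [1,5], [1,6], [2,3], [2,4], [2,5], [3,4], [3,5], [3,6], [4,6], [5,6]
  2-simplices (12): [0,1,2], [0,1,3], [0,2,5], [0,3,6], [0,5,6], [1,2,4], [1,3,5], [1,4,6], [1,5,6], [2,3,4], [2,3,5], [3,4,6]

giving chain groups C_0 ≅ Z^7, C_1 ≅ Z^18, C_2 ≅ Z^12.

∂_1: C_1 → C_0 is given by ∂[p,q] = [q] − [p]. For instance
  ∂[0,6] = [6] − [0].
This gives a 7×18 integer matrix of rank 6; reducing to Smith normal form yields diagonal entries (1,1,1,1,1,1).

The boundary map ∂_2: C_2 → C_1 acts by ∂[p,q,r] = [q,r] − [p,r] + [p,q]. For instance
  ∂[2,3,5] = [3,5] − [2,5] + [2,3],
  ∂[1,3,5] = [3,5] − [1,5] + [1,3].
The 18×12 boundary matrix has rank 12 and Smith normal form diag(1,1,1,1,1,1,1,1,1,1,1,2).

Reading off H_k = ker ∂_k / im ∂_{k+1}:

  H_1: rank ker ∂_1 − rank ∂_2 = (18 − 6) − 12 = 0, and ∂_2 has invariant factor 2 > 1, so H_1 = Z/2Z.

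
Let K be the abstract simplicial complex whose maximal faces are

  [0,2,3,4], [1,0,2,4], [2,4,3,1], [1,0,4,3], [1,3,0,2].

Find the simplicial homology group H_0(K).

H_0 = Z.

Take the total order 0 < 1 < 2 < 3 < 4 on the vertex set. Then K (dimension 3) consists of the simplices:

  0-simplices (5): [0], [1], [2], [3], [4]
  1-simplices (10): [0,1], [0,2], [0,3], [0,4], [1,2], [1,3], [1,4], [2,3], [2,4], [3,4]
  2-simplices (10): [0,1,2], [0,1,3], [0,1,4], [0,2,3], [0,2,4], [0,3,4], [1,2,3], [1,2,4], [1,3,4], [2,3,4]
  3-simplices (5): [0,1,2,3], [0,1,2,4], [0,1,3,4], [0,2,3,4], [1,2,3,4]

so the chain groups are C_0 ≅ Z^5, C_1 ≅ Z^10, C_2 ≅ Z^10, C_3 ≅ Z^5.

∂_1: C_1 → C_0 sends each edge [p,q] (with p < q) to q − p.
The 5×10 boundary matrix has rank 4 and Smith normal form diag(1,1,1,1).

∂_2: C_2 → C_1 sends each 2-simplex [p,q,r] to [q,r] − [p,r] + [p,q]. For instance
  ∂[0,2,4] = [2,4] − [0,4] + [0,2],
  ∂[0,1,2] = [1,2] − [0,2] + [0,1].
The 10×10 boundary matrix has rank 6 and Smith normal form diag(1,1,1,1,1,1).

Boundary ∂_3: C_3 → C_2 sends each 3-simplex σ to the alternating sum Σ_i (−1)^i (σ with its i-th vertex removed). For instance
  ∂[1,2,3,4] = [2,3,4] − [1,3,4] + [1,2,4] − [1,2,3],
  ∂[0,1,2,4] = [1,2,4] − [0,2,4] + [0,1,4] − [0,1,2].
This gives a 10×5 integer matrix of rank 4; reducing to Smith normal form yields diagonal entries (1,1,1,1).

From H_k ≅ ker(∂_k) / im(∂_{k+1}) we obtain:

  H_0: rank C_0 − rank ∂_1 = 5 − 4 = 1, and the invariant factors of ∂_1 are all 1, so H_0 = Z.

(K is a triangulation of the 3-sphere S^3.)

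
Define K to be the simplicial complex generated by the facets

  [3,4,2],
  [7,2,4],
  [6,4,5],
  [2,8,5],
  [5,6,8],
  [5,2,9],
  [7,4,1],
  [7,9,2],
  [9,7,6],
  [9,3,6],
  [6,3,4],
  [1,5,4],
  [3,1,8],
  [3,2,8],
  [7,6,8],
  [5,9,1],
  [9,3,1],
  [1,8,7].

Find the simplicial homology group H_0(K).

H_0 = Z.

K has 9 vertices, 27 edges, 18 triangles.
rank ∂_0 = 0, rank ∂_1 = 8 ⇒ b_0 = 9 − 0 − 8 = 1; all invariant factors of ∂_1 are 1 so no torsion. So H_0 = Z.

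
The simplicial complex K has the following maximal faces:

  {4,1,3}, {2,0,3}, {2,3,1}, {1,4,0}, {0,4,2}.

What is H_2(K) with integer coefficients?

K has 5 vertices, 10 edges, 5 triangles.
rank ∂_2 = 5, rank ∂_3 = 0 ⇒ b_2 = 5 − 5 − 0 = 0. So H_2 = 0.

H_2 ≅ 0.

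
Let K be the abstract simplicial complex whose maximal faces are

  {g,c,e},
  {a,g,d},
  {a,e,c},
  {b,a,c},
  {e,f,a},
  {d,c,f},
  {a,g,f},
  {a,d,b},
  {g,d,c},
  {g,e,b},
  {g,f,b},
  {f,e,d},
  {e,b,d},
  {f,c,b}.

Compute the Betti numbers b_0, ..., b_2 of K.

Take the total order a < b < c < d < e < f < g on the vertex set. Then K (dimension 2) consists of the simplices:

  0-simplices (7): a, b, c, d, e, f, g
  1-simplices (21): ab, ac, ad, ae, af, ag, bc, bd, be, bf, bg, cd, ce, cf, cg, de, df, dg, ef, eg, fg
  2-simplices (14): abc, abd, ace, adg, aef, afg, bcf, bde, beg, bfg, cdf, cdg, ceg, def

Hence C_0 ≅ Z^7, C_1 ≅ Z^21, C_2 ≅ Z^14.

∂_1: C_1 → C_0 sends each edge [p,q] (with p < q) to q − p.
As a 7×21 matrix over Z this has rank 6, with invariant factors (1,1,1,1,1,1).

The boundary map ∂_2: C_2 → C_1 maps a triangle to the signed sum of its edges. For instance
  ∂ace = ce − ae + ac,
  ∂abd = bd − ad + ab.
As a 21×14 matrix over Z this has rank 13, with invariant factors (1,1,1,1,1,1,1,1,1,1,1,1,1).

Computing H_k = (kernel of ∂_k) / (image of ∂_{k+1}):

  H_0: rank C_0 − rank ∂_1 = 7 − 6 = 1, and the invariant factors of ∂_1 are all 1, so H_0 = Z.
  H_1: rank ker ∂_1 − rank ∂_2 = (21 − 6) − 13 = 2, and the invariant factors of ∂_2 are all 1, so H_1 = Z^2.
  H_2: rank ker ∂_2 − rank ∂_3 = (14 − 13) − 0 = 1, and there is no ∂_3, so H_2 = Z.

As a check, the Euler characteristic is 7 − 21 + 14 = 0, which agrees with 1 − 2 + 1 = 0.

Hence the Betti numbers are b_0 = 1, b_1 = 2, b_2 = 1.

b_0 = 1, b_1 = 2, b_2 = 1.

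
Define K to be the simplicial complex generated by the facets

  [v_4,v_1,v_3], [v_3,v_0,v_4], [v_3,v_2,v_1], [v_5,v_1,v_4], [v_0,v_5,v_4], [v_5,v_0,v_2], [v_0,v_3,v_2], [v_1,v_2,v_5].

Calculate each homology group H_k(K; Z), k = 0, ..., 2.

K has 6 vertices, 12 edges, 8 triangles.
rank ∂_0 = 0, rank ∂_1 = 5 ⇒ b_0 = 6 − 0 − 5 = 1; all invariant factors of ∂_1 are 1 so no torsion. So H_0 ≅ Z.
rank ∂_1 = 5, rank ∂_2 = 7 ⇒ b_1 = 12 − 5 − 7 = 0; all invariant factors of ∂_2 are 1 so no torsion. So H_1 ≅ 0.
rank ∂_2 = 7, rank ∂_3 = 0 ⇒ b_2 = 8 − 7 − 0 = 1. So H_2 ≅ Z.

H_0 ≅ Z,  H_1 = 0,  H_2 ≅ Z.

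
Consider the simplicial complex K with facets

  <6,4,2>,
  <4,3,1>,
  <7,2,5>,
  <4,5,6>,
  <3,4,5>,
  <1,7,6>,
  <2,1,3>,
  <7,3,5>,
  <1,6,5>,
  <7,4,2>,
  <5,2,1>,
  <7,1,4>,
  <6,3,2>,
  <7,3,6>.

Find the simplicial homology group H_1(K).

H_1 = Z^2.

Order the vertices as 1 < 2 < 3 < 4 < 5 < 6 < 7. Listing each simplex with vertices in this order, K has dimension 2 with simplices:

  0-simplices (7): [1], [2], [3], [4], [5], [6], [7]
  1-simplices (21): [1,2], [1,3], [1,4], [1,5], [1,6], [1,7], [2,3], [2,4], [2,5], [2,6], [2,7], [3,4], [3,5], [3,6], [3,7], [4,5], [4,6], [4,7], [5,6], [5,7], [6,7]
  2-simplices (14): [1,2,3], [1,2,5], [1,3,4], [1,4,7], [1,5,6], [1,6,7], [2,3,6], [2,4,6], [2,4,7], [2,5,7], [3,4,5], [3,5,7], [3,6,7], [4,5,6]

Hence C_0 ≅ Z^7, C_1 ≅ Z^21, C_2 ≅ Z^14.

∂_1: C_1 → C_0 sends each edge [p,q] (with p < q) to q − p. For instance
  ∂[3,5] = [5] − [3].
The resulting 7×21 matrix has rank 6, and its Smith normal form has invariant factors (1,1,1,1,1,1).

The boundary map ∂_2: C_2 → C_1 sends each 2-simplex [p,q,r] to [q,r] − [p,r] + [p,q]. For instance
  ∂[1,2,5] = [2,5] − [1,5] + [1,2],
  ∂[2,5,7] = [5,7] − [2,7] + [2,5].
This gives a 21×14 integer matrix of rank 13; reducing to Smith normal form yields diagonal entries (1,1,1,1,1,1,1,1,1,1,1,1,1).

Now H_k = ker ∂_k / im ∂_{k+1}, so:

  H_1: rank ker ∂_1 − rank ∂_2 = (21 − 6) − 13 = 2, and the invariant factors of ∂_2 are all 1, so H_1 = Z^2.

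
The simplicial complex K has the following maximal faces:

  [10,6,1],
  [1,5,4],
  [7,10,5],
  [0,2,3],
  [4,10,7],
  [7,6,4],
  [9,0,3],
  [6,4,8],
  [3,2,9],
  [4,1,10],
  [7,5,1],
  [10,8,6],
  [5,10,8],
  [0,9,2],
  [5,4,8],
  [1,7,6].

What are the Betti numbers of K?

We work with the vertex ordering 0 < 1 < 2 < 3 < 4 < 5 < 6 < 7 < 8 < 9 < 10. The simplices of K, each written with vertices in increasing order, are:

  0-simplices (11): [0], [1], [2], [3], [4], [5], [6], [7], [8], [9], [10]
  1-simplices (24): (24 of them)
  2-simplices (16): [0,2,3], [0,2,9], [0,3,9], [1,4,5], [1,4,10], [1,5,7], [1,6,7], [1,6,10], [2,3,9], [4,5,8], [4,6,7], [4,6,8], [4,7,10], [5,7,10], [5,8,10], [6,8,10]

giving chain groups C_0 ≅ Z^11, C_1 ≅ Z^24, C_2 ≅ Z^16.

Boundary ∂_1: C_1 → C_0 maps an edge to its endpoints' difference, ∂[p,q] = q − p.
The resulting 11×24 matrix has rank 9, and its Smith normal form has invariant factors (1,1,1,1,1,1,1,1,1).

∂_2: C_2 → C_1 maps a triangle to the signed sum of its edges. For instance
  ∂[1,6,7] = [6,7] − [1,7] + [1,6],
  ∂[2,3,9] = [3,9] − [2,9] + [2,3].
The resulting 24×16 matrix has rank 15, and its Smith normal form has invariant factors (1,1,1,1,1,1,1,1,1,1,1,1,1,1,2).

Computing H_k = (kernel of ∂_k) / (image of ∂_{k+1}):

  H_0: rank C_0 − rank ∂_1 = 11 − 9 = 2, and the invariant factors of ∂_1 are all 1, so H_0 = Z^2.
  H_1: rank ker ∂_1 − rank ∂_2 = (24 − 9) − 15 = 0, and ∂_2 has invariant factor 2 > 1, so H_1 = Z_2.
  H_2: rank ker ∂_2 − rank ∂_3 = (16 − 15) − 0 = 1, and there is no ∂_3, so H_2 = Z.

Hence the Betti numbers are b_0 = 2, b_1 = 0, b_2 = 1.

b_0 = 2, b_1 = 0, b_2 = 1.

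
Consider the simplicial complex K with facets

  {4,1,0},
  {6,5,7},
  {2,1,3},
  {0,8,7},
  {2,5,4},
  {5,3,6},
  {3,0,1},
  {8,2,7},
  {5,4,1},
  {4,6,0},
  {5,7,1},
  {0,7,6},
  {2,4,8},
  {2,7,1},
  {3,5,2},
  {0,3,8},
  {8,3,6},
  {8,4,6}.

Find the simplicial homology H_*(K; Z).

Order the vertices as 0 < 1 < 2 < 3 < 4 < 5 < 6 < 7 < 8. Listing each simplex with vertices in this order, K has dimension 2 with simplices:

  0-simplices (9): [0], [1], [2], [3], [4], [5], [6], [7], [8]
  1-simplices (27): (27 of them)
  2-simplices (18): [0,1,3], [0,1,4], [0,3,8], [0,4,6], [0,6,7], [0,7,8], [1,2,3], [1,2,7], [1,4,5], [1,5,7], [2,3,5], [2,4,5], [2,4,8], [2,7,8], [3,5,6], [3,6,8], [4,6,8], [5,6,7]

Hence C_0 ≅ Z^9, C_1 ≅ Z^27, C_2 ≅ Z^18.

The boundary map ∂_1: C_1 → C_0 sends each edge [p,q] (with p < q) to q − p. For instance
  ∂[1,7] = [7] − [1].
The resulting 9×27 matrix has rank 8, and its Smith normal form has invariant factors (1,1,1,1,1,1,1,1).

∂_2: C_2 → C_1 acts by ∂[p,q,r] = [q,r] − [p,r] + [p,q]. For instance
  ∂[4,6,8] = [6,8] − [4,8] + [4,6],
  ∂[2,4,5] = [4,5] − [2,5] + [2,4].
This gives a 27×18 integer matrix of rank 18; reducing to Smith normal form yields diagonal entries (1,1,1,1,1,1,1,1,1,1,1,1,1,1,1,1,1,2).

Reading off H_k = ker ∂_k / im ∂_{k+1}:

  H_0: rank C_0 − rank ∂_1 = 9 − 8 = 1, and the invariant factors of ∂_1 are all 1, so H_0 ≅ Z.
  H_1: rank ker ∂_1 − rank ∂_2 = (27 − 8) − 18 = 1, and ∂_2 has invariant factor 2 > 1, so H_1 ≅ Z ⊕ Z/2.
  H_2: rank ker ∂_2 − rank ∂_3 = (18 − 18) − 0 = 0, and there is no ∂_3, so H_2 ≅ 0.

(K is a triangulation of the Klein bottle.)

H_0 = Z,  H_1 = Z ⊕ Z/2,  H_2 = 0.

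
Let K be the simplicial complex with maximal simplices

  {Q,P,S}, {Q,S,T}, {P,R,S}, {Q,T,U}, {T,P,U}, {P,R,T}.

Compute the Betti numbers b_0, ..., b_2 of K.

K has 6 vertices, 12 edges, 6 triangles.
rank ∂_0 = 0, rank ∂_1 = 5 ⇒ b_0 = 6 − 0 − 5 = 1; all invariant factors of ∂_1 are 1 so no torsion. So H_0 = Z.
rank ∂_1 = 5, rank ∂_2 = 6 ⇒ b_1 = 12 − 5 − 6 = 1; all invariant factors of ∂_2 are 1 so no torsion. So H_1 = Z.
rank ∂_2 = 6, rank ∂_3 = 0 ⇒ b_2 = 6 − 6 − 0 = 0. So H_2 = 0.

b_0 = 1, b_1 = 1, b_2 = 0.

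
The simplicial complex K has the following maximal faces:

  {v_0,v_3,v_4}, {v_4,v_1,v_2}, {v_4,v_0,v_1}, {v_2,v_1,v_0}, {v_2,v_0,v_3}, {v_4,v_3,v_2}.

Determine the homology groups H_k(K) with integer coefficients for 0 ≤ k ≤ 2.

Fix the vertex order v_0 < v_1 < v_2 < v_3 < v_4 and write every simplex with vertices in increasing order. Then dim K = 2 and the simplices of K are:

  0-simplices (5): [v_0], [v_1], [v_2], [v_3], [v_4]
  1-simplices (9): [v_0,v_1], [v_0,v_2], [v_0,v_3], [v_0,v_4], [v_1,v_2], [v_1,v_4], [v_2,v_3], [v_2,v_4], [v_3,v_4]
  2-simplices (6): [v_0,v_1,v_2], [v_0,v_1,v_4], [v_0,v_2,v_3], [v_0,v_3,v_4], [v_1,v_2,v_4], [v_2,v_3,v_4]

Hence C_0 ≅ Z^5, C_1 ≅ Z^9, C_2 ≅ Z^6.

The boundary map ∂_1: C_1 → C_0 is given by ∂[p,q] = [q] − [p]. For instance
  ∂[v_0,v_4] = [v_4] − [v_0].
This gives a 5×9 integer matrix of rank 4; reducing to Smith normal form yields diagonal entries (1,1,1,1).

∂_2: C_2 → C_1 maps a triangle to the signed sum of its edges. For instance
  ∂[v_0,v_1,v_2] = [v_1,v_2] − [v_0,v_2] + [v_0,v_1],
  ∂[v_0,v_3,v_4] = [v_3,v_4] − [v_0,v_4] + [v_0,v_3].
This gives a 9×6 integer matrix of rank 5; reducing to Smith normal form yields diagonal entries (1,1,1,1,1).

Now H_k = ker ∂_k / im ∂_{k+1}, so:

  H_0: rank C_0 − rank ∂_1 = 5 − 4 = 1, and the invariant factors of ∂_1 are all 1, so H_0 ≅ Z.
  H_1: rank ker ∂_1 − rank ∂_2 = (9 − 4) − 5 = 0, and the invariant factors of ∂_2 are all 1, so H_1 ≅ 0.
  H_2: rank ker ∂_2 − rank ∂_3 = (6 − 5) − 0 = 1, and there is no ∂_3, so H_2 ≅ Z.

(K is a triangulation of the 2-sphere S^2.)

H_0 = Z,  H_1 = 0,  H_2 = Z.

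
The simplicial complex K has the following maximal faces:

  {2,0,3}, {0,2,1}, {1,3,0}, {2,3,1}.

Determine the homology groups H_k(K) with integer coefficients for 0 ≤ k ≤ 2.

H_0 = Z,  H_1 = 0,  H_2 = Z.

Take the total order 0 < 1 < 2 < 3 on the vertex set. Then K (dimension 2) consists of the simplices:

  0-simplices (4): [0], [1], [2], [3]
  1-simplices (6): [0,1], [0,2], [0,3], [1,2], [1,3], [2,3]
  2-simplices (4): [0,1,2], [0,1,3], [0,2,3], [1,2,3]

giving chain groups C_0 ≅ Z^4, C_1 ≅ Z^6, C_2 ≅ Z^4.

Boundary ∂_1: C_1 → C_0 maps an edge to its endpoints' difference, ∂[p,q] = q − p. For instance
  ∂[0,3] = [3] − [0].
The resulting 4×6 matrix has rank 3, and its Smith normal form has invariant factors (1,1,1).

Boundary ∂_2: C_2 → C_1 maps a triangle to the signed sum of its edges. For instance
  ∂[0,2,3] = [2,3] − [0,3] + [0,2],
  ∂[0,1,3] = [1,3] − [0,3] + [0,1].
This gives a 6×4 integer matrix of rank 3; reducing to Smith normal form yields diagonal entries (1,1,1).

Computing H_k = (kernel of ∂_k) / (image of ∂_{k+1}):

  H_0: rank C_0 − rank ∂_1 = 4 − 3 = 1, and the invariant factors of ∂_1 are all 1, so H_0 = Z.
  H_1: rank ker ∂_1 − rank ∂_2 = (6 − 3) − 3 = 0, and the invariant factors of ∂_2 are all 1, so H_1 = 0.
  H_2: rank ker ∂_2 − rank ∂_3 = (4 − 3) − 0 = 1, and there is no ∂_3, so H_2 = Z.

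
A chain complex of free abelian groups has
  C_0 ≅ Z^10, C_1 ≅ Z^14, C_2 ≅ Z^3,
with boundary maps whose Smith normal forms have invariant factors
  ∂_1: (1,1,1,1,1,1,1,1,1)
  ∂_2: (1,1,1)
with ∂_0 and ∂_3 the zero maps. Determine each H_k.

H_0: b_0 = 10 − 0 − 9 = 1; torsion from ∂_1 factors > 1: none. So H_0 ≅ Z.
H_1: b_1 = 14 − 9 − 3 = 2; torsion from ∂_2 factors > 1: none. So H_1 ≅ Z^2.
H_2: b_2 = 3 − 3 − 0 = 0; torsion from ∂_3 factors > 1: none. So H_2 ≅ 0.

H_0 ≅ Z,  H_1 ≅ Z^2,  H_2 = 0.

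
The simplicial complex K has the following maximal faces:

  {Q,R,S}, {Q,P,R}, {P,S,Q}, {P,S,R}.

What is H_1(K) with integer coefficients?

H_1 = 0.

Order the vertices as P < Q < R < S. Listing each simplex with vertices in this order, K has dimension 2 with simplices:

  0-simplices (4): P, Q, R, S
  1-simplices (6): PQ, PR, PS, QR, QS, RS
  2-simplices (4): PQR, PQS, PRS, QRS

Hence C_0 ≅ Z^4, C_1 ≅ Z^6, C_2 ≅ Z^4.

Boundary ∂_1: C_1 → C_0 is given by ∂[p,q] = [q] − [p].
The resulting 4×6 matrix has rank 3, and its Smith normal form has invariant factors (1,1,1).

Boundary ∂_2: C_2 → C_1 maps a triangle to the signed sum of its edges. For instance
  ∂PQR = QR − PR + PQ,
  ∂PRS = RS − PS + PR.
This gives a 6×4 integer matrix of rank 3; reducing to Smith normal form yields diagonal entries (1,1,1).

Reading off H_k = ker ∂_k / im ∂_{k+1}:

  H_1: rank ker ∂_1 − rank ∂_2 = (6 − 3) − 3 = 0, and the invariant factors of ∂_2 are all 1, so H_1 = 0.

(K is a triangulation of the 2-sphere S^2.)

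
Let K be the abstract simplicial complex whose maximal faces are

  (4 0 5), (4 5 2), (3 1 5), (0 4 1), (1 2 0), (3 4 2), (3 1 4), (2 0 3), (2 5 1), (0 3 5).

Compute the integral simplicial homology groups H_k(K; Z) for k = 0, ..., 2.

H_0 ≅ Z,  H_1 ≅ Z_2,  H_2 = 0.

Take the total order 0 < 1 < 2 < 3 < 4 < 5 on the vertex set. Then K (dimension 2) consists of the simplices:

  0-simplices (6): [0], [1], [2], [3], [4], [5]
  1-simplices (15): [0,1], [0,2], [0,3], [0,4], [0,5], [1,2], [1,3], [1,4], [1,5], [2,3], [2,4], [2,5], [3,4], [3,5], [4,5]
  2-simplices (10): [0,1,2], [0,1,4], [0,2,3], [0,3,5], [0,4,5], [1,2,5], [1,3,4], [1,3,5], [2,3,4], [2,4,5]

Hence C_0 ≅ Z^6, C_1 ≅ Z^15, C_2 ≅ Z^10.

∂_1: C_1 → C_0 is given by ∂[p,q] = [q] − [p]. For instance
  ∂[0,4] = [4] − [0].
The resulting 6×15 matrix has rank 5, and its Smith normal form has invariant factors (1,1,1,1,1).

Boundary ∂_2: C_2 → C_1 maps a triangle to the signed sum of its edges. For instance
  ∂[0,1,2] = [1,2] − [0,2] + [0,1],
  ∂[0,1,4] = [1,4] − [0,4] + [0,1].
As a 15×10 matrix over Z this has rank 10, with invariant factors (1,1,1,1,1,1,1,1,1,2).

Computing H_k = (kernel of ∂_k) / (image of ∂_{k+1}):

  H_0: rank C_0 − rank ∂_1 = 6 − 5 = 1, and the invariant factors of ∂_1 are all 1, so H_0 = Z.
  H_1: rank ker ∂_1 − rank ∂_2 = (15 − 5) − 10 = 0, and ∂_2 has invariant factor 2 > 1, so H_1 = Z_2.
  H_2: rank ker ∂_2 − rank ∂_3 = (10 − 10) − 0 = 0, and there is no ∂_3, so H_2 = 0.

As a check, the Euler characteristic is 6 − 15 + 10 = 1, which agrees with 1 − 0 + 0 = 1.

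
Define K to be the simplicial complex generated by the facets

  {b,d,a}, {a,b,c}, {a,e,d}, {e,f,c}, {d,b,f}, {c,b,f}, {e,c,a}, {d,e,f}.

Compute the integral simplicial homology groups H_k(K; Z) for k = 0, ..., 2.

K has 6 vertices, 12 edges, 8 triangles.
rank ∂_0 = 0, rank ∂_1 = 5 ⇒ b_0 = 6 − 0 − 5 = 1; all invariant factors of ∂_1 are 1 so no torsion. So H_0 ≅ Z.
rank ∂_1 = 5, rank ∂_2 = 7 ⇒ b_1 = 12 − 5 − 7 = 0; all invariant factors of ∂_2 are 1 so no torsion. So H_1 ≅ 0.
rank ∂_2 = 7, rank ∂_3 = 0 ⇒ b_2 = 8 − 7 − 0 = 1. So H_2 ≅ Z.

H_0 = Z,  H_1 = 0,  H_2 = Z.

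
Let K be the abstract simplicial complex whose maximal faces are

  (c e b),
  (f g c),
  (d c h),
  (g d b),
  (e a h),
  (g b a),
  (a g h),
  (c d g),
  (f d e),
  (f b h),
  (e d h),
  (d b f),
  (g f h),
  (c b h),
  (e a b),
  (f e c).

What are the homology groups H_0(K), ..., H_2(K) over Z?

Take the total order a < b < c < d < e < f < g < h on the vertex set. Then K (dimension 2) consists of the simplices:

  0-simplices (8): a, b, c, d, e, f, g, h
  1-simplices (24): ab, ae, ag, ah, bc, bd, be, bf, bg, bh, cd, ce, cf, cg, ch, de, df, dg, dh, ef, eh, fg, fh, gh
  2-simplices (16): abe, abg, aeh, agh, bce, bch, bdf, bdg, bfh, cdg, cdh, cef, cfg, def, deh, fgh

giving chain groups C_0 ≅ Z^8, C_1 ≅ Z^24, C_2 ≅ Z^16.

The boundary map ∂_1: C_1 → C_0 maps an edge to its endpoints' difference, ∂[p,q] = q − p.
The resulting 8×24 matrix has rank 7, and its Smith normal form has invariant factors (1,1,1,1,1,1,1).

Boundary ∂_2: C_2 → C_1 acts by ∂[p,q,r] = [q,r] − [p,r] + [p,q]. For instance
  ∂cdg = dg − cg + cd,
  ∂cef = ef − cf + ce.
The resulting 24×16 matrix has rank 15, and its Smith normal form has invariant factors (1,1,1,1,1,1,1,1,1,1,1,1,1,1,1).

From H_k ≅ ker(∂_k) / im(∂_{k+1}) we obtain:

  H_0: rank C_0 − rank ∂_1 = 8 − 7 = 1, and the invariant factors of ∂_1 are all 1, so H_0 ≅ Z.
  H_1: rank ker ∂_1 − rank ∂_2 = (24 − 7) − 15 = 2, and the invariant factors of ∂_2 are all 1, so H_1 ≅ Z^2.
  H_2: rank ker ∂_2 − rank ∂_3 = (16 − 15) − 0 = 1, and there is no ∂_3, so H_2 ≅ Z.

H_0 ≅ Z,  H_1 ≅ Z^2,  H_2 ≅ Z.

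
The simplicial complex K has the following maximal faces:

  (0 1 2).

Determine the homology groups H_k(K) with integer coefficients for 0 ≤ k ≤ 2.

H_0 = Z,  H_1 = 0,  H_2 = 0.

We work with the vertex ordering 0 < 1 < 2. The simplices of K, each written with vertices in increasing order, are:

  0-simplices (3): [0], [1], [2]
  1-simplices (3): [0,1], [0,2], [1,2]
  2-simplices (1): [0,1,2]

giving chain groups C_0 ≅ Z^3, C_1 ≅ Z^3, C_2 ≅ Z^1.

∂_1: C_1 → C_0 is given by ∂[p,q] = [q] − [p]. For instance
  ∂[0,1] = [1] − [0].
The 3×3 boundary matrix has rank 2 and Smith normal form diag(1,1).

∂_2: C_2 → C_1 acts by ∂[p,q,r] = [q,r] − [p,r] + [p,q]. For instance
  ∂[0,1,2] = [1,2] − [0,2] + [0,1].
The 3×1 boundary matrix has rank 1 and Smith normal form diag(1).

Now H_k = ker ∂_k / im ∂_{k+1}, so:

  H_0: rank C_0 − rank ∂_1 = 3 − 2 = 1, and the invariant factors of ∂_1 are all 1, so H_0 = Z.
  H_1: rank ker ∂_1 − rank ∂_2 = (3 − 2) − 1 = 0, and the invariant factors of ∂_2 are all 1, so H_1 = 0.
  H_2: rank ker ∂_2 − rank ∂_3 = (1 − 1) − 0 = 0, and there is no ∂_3, so H_2 = 0.

As a check, the Euler characteristic is 3 − 3 + 1 = 1, which agrees with 1 − 0 + 0 = 1.
(K is a triangulation of the 2-simplex.)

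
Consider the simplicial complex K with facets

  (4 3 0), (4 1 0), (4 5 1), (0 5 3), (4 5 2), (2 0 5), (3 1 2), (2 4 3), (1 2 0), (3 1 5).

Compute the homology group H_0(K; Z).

Take the total order 0 < 1 < 2 < 3 < 4 < 5 on the vertex set. Then K (dimension 2) consists of the simplices:

  0-simplices (6): [0], [1], [2], [3], [4], [5]
  1-simplices (15): [0,1], [0,2], [0,3], [0,4], [0,5], [1,2], [1,3], [1,4], [1,5], [2,3], [2,4], [2,5], [3,4], [3,5], [4,5]
  2-simplices (10): [0,1,2], [0,1,4], [0,2,5], [0,3,4], [0,3,5], [1,2,3], [1,3,5], [1,4,5], [2,3,4], [2,4,5]

so the chain groups are C_0 ≅ Z^6, C_1 ≅ Z^15, C_2 ≅ Z^10.

Boundary ∂_1: C_1 → C_0 is given by ∂[p,q] = [q] − [p]. For instance
  ∂[0,4] = [4] − [0].
As a 6×15 matrix over Z this has rank 5, with invariant factors (1,1,1,1,1).

∂_2: C_2 → C_1 sends each 2-simplex [p,q,r] to [q,r] − [p,r] + [p,q]. For instance
  ∂[0,3,4] = [3,4] − [0,4] + [0,3],
  ∂[2,4,5] = [4,5] − [2,5] + [2,4].
This gives a 15×10 integer matrix of rank 10; reducing to Smith normal form yields diagonal entries (1,1,1,1,1,1,1,1,1,2).

From H_k ≅ ker(∂_k) / im(∂_{k+1}) we obtain:

  H_0: rank C_0 − rank ∂_1 = 6 − 5 = 1, and the invariant factors of ∂_1 are all 1, so H_0 = Z.

(K is a triangulation of the real projective plane RP^2.)

H_0 ≅ Z.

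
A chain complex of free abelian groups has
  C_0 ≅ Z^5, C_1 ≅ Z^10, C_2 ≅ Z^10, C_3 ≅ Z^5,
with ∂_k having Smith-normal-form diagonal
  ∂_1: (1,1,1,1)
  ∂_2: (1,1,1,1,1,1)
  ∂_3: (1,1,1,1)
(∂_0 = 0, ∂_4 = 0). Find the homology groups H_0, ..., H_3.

H_0 = Z,  H_1 = 0,  H_2 = 0,  H_3 = Z.

H_0: b_0 = 5 − 0 − 4 = 1; torsion from ∂_1 factors > 1: none. So H_0 = Z.
H_1: b_1 = 10 − 4 − 6 = 0; torsion from ∂_2 factors > 1: none. So H_1 = 0.
H_2: b_2 = 10 − 6 − 4 = 0; torsion from ∂_3 factors > 1: none. So H_2 = 0.
H_3: b_3 = 5 − 4 − 0 = 1; torsion from ∂_4 factors > 1: none. So H_3 = Z.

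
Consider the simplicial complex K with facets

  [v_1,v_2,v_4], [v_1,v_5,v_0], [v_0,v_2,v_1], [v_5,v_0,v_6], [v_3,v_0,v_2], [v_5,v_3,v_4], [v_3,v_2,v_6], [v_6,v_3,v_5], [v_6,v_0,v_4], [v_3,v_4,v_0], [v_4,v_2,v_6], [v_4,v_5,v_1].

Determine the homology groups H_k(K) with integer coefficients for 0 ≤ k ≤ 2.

H_0 = Z,  H_1 = Z_2,  H_2 = 0.

Take the total order v_0 < v_1 < v_2 < v_3 < v_4 < v_5 < v_6 on the vertex set. Then K (dimension 2) consists of the simplices:

  0-simplices (7): [v_0], [v_1], [v_2], [v_3], [v_4], [v_5], [v_6]
  1-simplices (18): (18 of them)
  2-simplices (12): (12 of them)

Hence C_0 ≅ Z^7, C_1 ≅ Z^18, C_2 ≅ Z^12.

Boundary ∂_1: C_1 → C_0 maps an edge to its endpoints' difference, ∂[p,q] = q − p.
The 7×18 boundary matrix has rank 6 and Smith normal form diag(1,1,1,1,1,1).

The boundary map ∂_2: C_2 → C_1 maps a triangle to the signed sum of its edges. For instance
  ∂[v_2,v_4,v_6] = [v_4,v_6] − [v_2,v_6] + [v_2,v_4],
  ∂[v_0,v_2,v_3] = [v_2,v_3] − [v_0,v_3] + [v_0,v_2].
This gives a 18×12 integer matrix of rank 12; reducing to Smith normal form yields diagonal entries (1,1,1,1,1,1,1,1,1,1,1,2).

Reading off H_k = ker ∂_k / im ∂_{k+1}:

  H_0: rank C_0 − rank ∂_1 = 7 − 6 = 1, and the invariant factors of ∂_1 are all 1, so H_0 = Z.
  H_1: rank ker ∂_1 − rank ∂_2 = (18 − 6) − 12 = 0, and ∂_2 has invariant factor 2 > 1, so H_1 = Z_2.
  H_2: rank ker ∂_2 − rank ∂_3 = (12 − 12) − 0 = 0, and there is no ∂_3, so H_2 = 0.

As a check, the Euler characteristic is 7 − 18 + 12 = 1, which agrees with 1 − 0 + 0 = 1.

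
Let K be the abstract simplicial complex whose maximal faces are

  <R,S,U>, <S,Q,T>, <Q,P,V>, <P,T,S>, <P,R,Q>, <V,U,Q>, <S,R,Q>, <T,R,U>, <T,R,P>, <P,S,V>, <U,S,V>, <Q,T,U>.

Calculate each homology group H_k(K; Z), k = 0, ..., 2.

H_0 ≅ Z,  H_1 ≅ Z/2,  H_2 = 0.

Order the vertices as P < Q < R < S < T < U < V. Listing each simplex with vertices in this order, K has dimension 2 with simplices:

  0-simplices (7): P, Q, R, S, T, U, V
  1-simplices (18): PQ, PR, PS, PT, PV, QR, QS, QT, QU, QV, RS, RT, RU, ST, SU, SV, TU, UV
  2-simplices (12): PQR, PQV, PRT, PST, PSV, QRS, QST, QTU, QUV, RSU, RTU, SUV

giving chain groups C_0 ≅ Z^7, C_1 ≅ Z^18, C_2 ≅ Z^12.

∂_1: C_1 → C_0 maps an edge to its endpoints' difference, ∂[p,q] = q − p.
As a 7×18 matrix over Z this has rank 6, with invariant factors (1,1,1,1,1,1).

The boundary map ∂_2: C_2 → C_1 maps a triangle to the signed sum of its edges. For instance
  ∂PRT = RT − PT + PR,
  ∂PSV = SV − PV + PS.
The resulting 18×12 matrix has rank 12, and its Smith normal form has invariant factors (1,1,1,1,1,1,1,1,1,1,1,2).

Reading off H_k = ker ∂_k / im ∂_{k+1}:

  H_0: rank C_0 − rank ∂_1 = 7 − 6 = 1, and the invariant factors of ∂_1 are all 1, so H_0 ≅ Z.
  H_1: rank ker ∂_1 − rank ∂_2 = (18 − 6) − 12 = 0, and ∂_2 has invariant factor 2 > 1, so H_1 ≅ Z/2.
  H_2: rank ker ∂_2 − rank ∂_3 = (12 − 12) − 0 = 0, and there is no ∂_3, so H_2 ≅ 0.

As a check, the Euler characteristic is 7 − 18 + 12 = 1, which agrees with 1 − 0 + 0 = 1.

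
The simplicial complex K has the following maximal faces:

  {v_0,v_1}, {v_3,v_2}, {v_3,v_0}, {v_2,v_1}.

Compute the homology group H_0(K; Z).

Order the vertices as v_0 < v_1 < v_2 < v_3. Listing each simplex with vertices in this order, K has dimension 1 with simplices:

  0-simplices (4): [v_0], [v_1], [v_2], [v_3]
  1-simplices (4): [v_0,v_1], [v_0,v_3], [v_1,v_2], [v_2,v_3]

giving chain groups C_0 ≅ Z^4, C_1 ≅ Z^4.

∂_1: C_1 → C_0 sends each edge [p,q] (with p < q) to q − p. For instance
  ∂[v_0,v_1] = [v_1] − [v_0].
This gives a 4×4 integer matrix of rank 3; reducing to Smith normal form yields diagonal entries (1,1,1).

Computing H_k = (kernel of ∂_k) / (image of ∂_{k+1}):

  H_0: rank C_0 − rank ∂_1 = 4 − 3 = 1, and the invariant factors of ∂_1 are all 1, so H_0 ≅ Z.

H_0 ≅ Z.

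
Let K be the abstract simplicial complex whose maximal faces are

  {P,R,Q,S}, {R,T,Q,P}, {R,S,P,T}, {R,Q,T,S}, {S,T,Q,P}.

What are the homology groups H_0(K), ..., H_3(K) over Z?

We work with the vertex ordering P < Q < R < S < T. The simplices of K, each written with vertices in increasing order, are:

  0-simplices (5): P, Q, R, S, T
  1-simplices (10): PQ, PR, PS, PT, QR, QS, QT, RS, RT, ST
  2-simplices (10): PQR, PQS, PQT, PRS, PRT, PST, QRS, QRT, QST, RST
  3-simplices (5): PQRS, PQRT, PQST, PRST, QRST

Hence C_0 ≅ Z^5, C_1 ≅ Z^10, C_2 ≅ Z^10, C_3 ≅ Z^5.

Boundary ∂_1: C_1 → C_0 sends each edge [p,q] (with p < q) to q − p. For instance
  ∂PQ = Q − P.
This gives a 5×10 integer matrix of rank 4; reducing to Smith normal form yields diagonal entries (1,1,1,1).

Boundary ∂_2: C_2 → C_1 sends each 2-simplex [p,q,r] to [q,r] − [p,r] + [p,q]. For instance
  ∂PRT = RT − PT + PR,
  ∂PST = ST − PT + PS.
As a 10×10 matrix over Z this has rank 6, with invariant factors (1,1,1,1,1,1).

The boundary map ∂_3: C_3 → C_2 sends each 3-simplex σ to the alternating sum Σ_i (−1)^i (σ with its i-th vertex removed). For instance
  ∂PQRS = QRS − PRS + PQS − PQR,
  ∂QRST = RST − QST + QRT − QRS.
The resulting 10×5 matrix has rank 4, and its Smith normal form has invariant factors (1,1,1,1).

Reading off H_k = ker ∂_k / im ∂_{k+1}:

  H_0: rank C_0 − rank ∂_1 = 5 − 4 = 1, and the invariant factors of ∂_1 are all 1, so H_0 ≅ Z.
  H_1: rank ker ∂_1 − rank ∂_2 = (10 − 4) − 6 = 0, and the invariant factors of ∂_2 are all 1, so H_1 ≅ 0.
  H_2: rank ker ∂_2 − rank ∂_3 = (10 − 6) − 4 = 0, and the invariant factors of ∂_3 are all 1, so H_2 ≅ 0.
  H_3: rank ker ∂_3 − rank ∂_4 = (5 − 4) − 0 = 1, and there is no ∂_4, so H_3 ≅ Z.

As a check, the Euler characteristic is 5 − 10 + 10 − 5 = 0, which agrees with 1 − 0 + 0 − 1 = 0.

H_0 = Z,  H_1 = 0,  H_2 = 0,  H_3 = Z.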